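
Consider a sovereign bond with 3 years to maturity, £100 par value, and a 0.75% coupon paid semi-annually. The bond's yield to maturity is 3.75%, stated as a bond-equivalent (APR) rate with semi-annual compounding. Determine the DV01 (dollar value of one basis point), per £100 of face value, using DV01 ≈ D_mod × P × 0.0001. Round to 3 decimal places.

Periodic yield y = 0.01875.
  t   CF        PV=CF/(1+0.01875)^t    t·PV
  1        0.375         0.3681         0.3681
  2        0.375         0.3613         0.7226
  3        0.375         0.3547         1.0640
  4        0.375         0.3481         1.3926
  5        0.375         0.3417         1.7087
  6      100.375        89.7883       538.7299
  Σ                     91.5623       543.9859
P = 91.5623; D_Mac = 5.94116 half-year periods = 2.97058 yrs; D_mod = 2.91591 yrs.
DV01 ≈ 2.91591 × 91.5623 × 0.0001 = 0.026699.

£0.027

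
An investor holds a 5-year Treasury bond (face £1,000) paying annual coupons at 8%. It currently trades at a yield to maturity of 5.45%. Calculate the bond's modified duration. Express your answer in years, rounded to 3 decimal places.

4.126 years

Periodic yield y = 0.0545. First find Macaulay duration:
  t   CF        PV=CF/(1+0.0545)^t    t·PV
  1        80.00        75.8653        75.8653
  2        80.00        71.9444       143.8887
  3        80.00        68.2261       204.6782
  4        80.00        64.6999       258.7996
  5     1,080.00       828.3061     4,141.5303
  Σ                  1,109.0417     4,824.7621
P = 1,109.0417; Macaulay duration = 4,824.7621 / 1,109.0417 = 4.35039 years.
Modified duration = D_Mac / (1 + y) = 4.35039 / 1.0545 = 4.12555 years.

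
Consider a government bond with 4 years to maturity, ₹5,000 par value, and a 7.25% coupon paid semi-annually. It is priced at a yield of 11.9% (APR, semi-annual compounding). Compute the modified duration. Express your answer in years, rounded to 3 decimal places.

Periodic yield y = 0.0595. First find Macaulay duration:
  t   CF        PV=CF/(1+0.0595)^t    t·PV
  1       181.25       171.0713       171.0713
  2       181.25       161.4641       322.9283
  3       181.25       152.3965       457.1896
  4       181.25       143.8382       575.3527
  5       181.25       135.7604       678.8022
  6       181.25       128.1363       768.8179
  7       181.25       120.9404       846.5826
  8     5,181.25     3,263.0735    26,104.5882
  Σ                  4,276.6808    29,925.3328
P = 4,276.6808; Macaulay duration = 29,925.3328 / 4,276.6808 = 6.99733 half-year periods = 3.49866 years.
Modified duration = D_Mac / (1 + y) = 3.49866 / 1.0595 = 3.30218 years.

3.302 years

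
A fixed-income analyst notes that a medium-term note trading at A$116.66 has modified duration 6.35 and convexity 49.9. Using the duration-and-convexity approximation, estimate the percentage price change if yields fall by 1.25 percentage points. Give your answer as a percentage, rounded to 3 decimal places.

Duration effect: -D_mod·Δy = -6.35 × (-0.0125) = +0.079375
Convexity effect: ½·C·(Δy)² = 0.5 × 49.9 × (-0.0125)² = +0.0038984375
ΔP/P ≈ +0.079375 + 0.0038984375 = +0.0832734375
= +8.32734375%.

+8.327%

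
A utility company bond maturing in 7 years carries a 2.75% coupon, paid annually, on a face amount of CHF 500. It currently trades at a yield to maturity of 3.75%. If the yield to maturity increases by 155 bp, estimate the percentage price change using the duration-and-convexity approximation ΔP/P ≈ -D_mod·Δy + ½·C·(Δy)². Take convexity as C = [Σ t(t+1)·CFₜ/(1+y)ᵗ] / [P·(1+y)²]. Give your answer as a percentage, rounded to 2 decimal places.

With y = 0.0375:
  t   CF        PV=CF/(1+0.0375)^t    t·PV        t(t+1)·PV
  1        13.75        13.2530        13.2530          26.5060
  2        13.75        12.7740        25.5480          76.6439
  3        13.75        12.3123        36.9368         147.7473
  4        13.75        11.8673        47.4690         237.3451
  5        13.75        11.4383        57.1916         343.1495
  6        13.75        11.0249        66.1493         463.0452
  7       513.75       397.0408     2,779.2853      22,234.2827
  Σ                    469.7105     3,025.8331      23,528.7198
P = 469.7105; D_Mac = 6.44191 yrs; D_mod = 6.20907 yrs; C = 46.53630.
Duration effect: -6.20907 × (+0.0155) = -0.096241
Convexity effect: 0.5 × 46.53630 × (0.0155)² = +0.0055902
ΔP/P ≈ -0.096241 + 0.0055902 = -0.090650 = -9.0650%.

-9.07%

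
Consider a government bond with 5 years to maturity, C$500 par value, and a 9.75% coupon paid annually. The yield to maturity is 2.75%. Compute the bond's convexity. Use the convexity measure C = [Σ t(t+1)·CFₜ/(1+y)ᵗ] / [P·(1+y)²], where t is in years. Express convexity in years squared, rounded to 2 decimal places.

23.14

With y = 0.0275:
  t   CF        PV=CF/(1+0.0275)^t    t·PV        t(t+1)·PV
  1        48.75        47.4453        47.4453          94.8905
  2        48.75        46.1754        92.3509         277.0526
  3        48.75        44.9396       134.8188         539.2751
  4        48.75        43.7368       174.9473         874.7366
  5       548.75       479.1433     2,395.7163      14,374.2977
  Σ                    661.4404     2,845.2785      16,160.2525
P = 661.4404.
Convexity = Σ t(t+1)·PV / [P·(1+y)²] = 16,160.2525 / (661.4404 × 1.055756) = 23.14162.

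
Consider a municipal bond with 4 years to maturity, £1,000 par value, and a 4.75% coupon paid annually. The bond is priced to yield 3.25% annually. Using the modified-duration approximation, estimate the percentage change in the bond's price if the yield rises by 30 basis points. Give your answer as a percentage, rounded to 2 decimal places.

-1.09%

Periodic yield y = 0.0325. Modified duration first:
  t   CF        PV=CF/(1+0.0325)^t    t·PV
  1        47.50        46.0048        46.0048
  2        47.50        44.5567        89.1135
  3        47.50        43.1542       129.4627
  4     1,047.50       921.7089     3,686.8357
  Σ                  1,055.4247     3,951.4167
P = 1,055.4247; D_Mac = 3.74391 yrs; D_mod = 3.74391/(1+0.0325) = 3.62606 yrs.
ΔP/P ≈ -D_mod · Δy = -3.62606 × (+0.003) = -0.010878 = -1.0878%.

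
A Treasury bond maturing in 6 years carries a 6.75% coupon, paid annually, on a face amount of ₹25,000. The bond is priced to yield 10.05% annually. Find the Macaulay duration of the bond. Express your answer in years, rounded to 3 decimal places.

5.048 years

Periodic yield y = 0.1005. Discount each cash flow and weight by its year:
  t   CF        PV=CF/(1+0.1005)^t    t·PV
  1     1,687.50     1,533.3939     1,533.3939
  2     1,687.50     1,393.3611     2,786.7222
  3     1,687.50     1,266.1164     3,798.3493
  4     1,687.50     1,150.4920     4,601.9679
  5     1,687.50     1,045.4266     5,227.1330
  6    26,687.50    15,023.3786    90,140.2714
  Σ                 21,412.1686   108,087.8377
Price P = Σ PV = 21,412.1686.
Macaulay duration = Σ(t·PV) / P = 108,087.8377 / 21,412.1686 = 5.04796 years.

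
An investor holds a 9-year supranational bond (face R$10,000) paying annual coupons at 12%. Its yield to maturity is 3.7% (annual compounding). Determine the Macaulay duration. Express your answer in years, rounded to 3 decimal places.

6.640 years

Periodic yield y = 0.037. Discount each cash flow and weight by its year:
  t   CF        PV=CF/(1+0.037)^t    t·PV
  1     1,200.00     1,157.1842     1,157.1842
  2     1,200.00     1,115.8960     2,231.7921
  3     1,200.00     1,076.0810     3,228.2431
  4     1,200.00     1,037.6866     4,150.7465
  5     1,200.00     1,000.6621     5,003.3106
  6     1,200.00       964.9587     5,789.7520
  7     1,200.00       930.5291     6,513.7036
  8     1,200.00       897.3279     7,178.6236
  9    11,200.00     8,076.2400    72,686.1598
  Σ                 16,256.5657   107,939.5155
Price P = Σ PV = 16,256.5657.
Macaulay duration = Σ(t·PV) / P = 107,939.5155 / 16,256.5657 = 6.63975 years.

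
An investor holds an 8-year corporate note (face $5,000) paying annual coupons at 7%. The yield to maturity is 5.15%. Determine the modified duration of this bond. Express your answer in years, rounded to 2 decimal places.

Periodic yield y = 0.0515. First find Macaulay duration:
  t   CF        PV=CF/(1+0.0515)^t    t·PV
  1       350.00       332.8578       332.8578
  2       350.00       316.5552       633.1105
  3       350.00       301.0511       903.1533
  4       350.00       286.3063     1,145.2253
  5       350.00       272.2837     1,361.4185
  6       350.00       258.9479     1,553.6874
  7       350.00       246.2652     1,723.8566
  8     5,350.00     3,579.9715    28,639.7718
  Σ                  5,594.2388    36,293.0812
P = 5,594.2388; Macaulay duration = 36,293.0812 / 5,594.2388 = 6.48758 years.
Modified duration = D_Mac / (1 + y) = 6.48758 / 1.0515 = 6.16984 years.

6.17 years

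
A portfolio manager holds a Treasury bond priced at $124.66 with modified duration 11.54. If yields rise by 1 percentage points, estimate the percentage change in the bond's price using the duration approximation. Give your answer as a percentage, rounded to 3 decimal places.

-11.540%

Duration approximation: ΔP/P ≈ -D_mod · Δy = -11.54 × (+0.01) = -0.115400.
As a percentage: -11.5400%.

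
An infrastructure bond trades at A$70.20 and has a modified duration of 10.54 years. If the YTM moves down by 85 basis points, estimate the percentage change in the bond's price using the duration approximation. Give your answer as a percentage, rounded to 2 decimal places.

Duration approximation: ΔP/P ≈ -D_mod · Δy = -10.54 × (-0.0085) = +0.089590.
As a percentage: +8.9590%.

+8.96%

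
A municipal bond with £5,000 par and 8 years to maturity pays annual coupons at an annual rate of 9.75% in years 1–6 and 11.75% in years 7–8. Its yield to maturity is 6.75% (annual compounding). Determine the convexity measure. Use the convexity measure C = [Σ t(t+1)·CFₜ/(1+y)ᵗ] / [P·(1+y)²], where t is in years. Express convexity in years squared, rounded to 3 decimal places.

With y = 0.0675:
  t   CF        PV=CF/(1+0.0675)^t    t·PV        t(t+1)·PV
  1       487.50       456.6745       456.6745         913.3489
  2       487.50       427.7981       855.5962       2,566.7886
  3       487.50       400.7476     1,202.2429       4,808.9716
  4       487.50       375.4076     1,501.6305       7,508.1524
  5       487.50       351.6699     1,758.3495      10,550.0971
  6       487.50       329.4332     1,976.5990      13,836.1929
  7       587.50       371.9056     2,603.3390      20,826.7120
  8     5,587.50     3,313.4046    26,507.2365     238,565.1289
  Σ                  6,027.0410    36,861.6681     299,575.3925
P = 6,027.0410.
Convexity = Σ t(t+1)·PV / [P·(1+y)²] = 299,575.3925 / (6,027.0410 × 1.139556) = 43.61805.

43.618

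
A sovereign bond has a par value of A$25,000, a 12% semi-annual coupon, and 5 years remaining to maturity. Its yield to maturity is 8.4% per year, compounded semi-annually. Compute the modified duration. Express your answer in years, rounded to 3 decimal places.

Periodic yield y = 0.042. First find Macaulay duration:
  t   CF        PV=CF/(1+0.042)^t    t·PV
  1     1,500.00     1,439.5393     1,439.5393
  2     1,500.00     1,381.5157     2,763.0314
  3     1,500.00     1,325.8308     3,977.4924
  4     1,500.00     1,272.3904     5,089.5616
  5     1,500.00     1,221.1040     6,105.5201
  6     1,500.00     1,171.8849     7,031.3092
  7     1,500.00     1,124.6496     7,872.5471
  8     1,500.00     1,079.3182     8,634.5457
  9     1,500.00     1,035.8140     9,322.3263
  10   26,500.00    17,561.7861   175,617.8614
  Σ                 28,613.8331   227,853.7345
P = 28,613.8331; Macaulay duration = 227,853.7345 / 28,613.8331 = 7.96306 half-year periods = 3.98153 years.
Modified duration = D_Mac / (1 + y) = 3.98153 / 1.042 = 3.82105 years.

3.821 years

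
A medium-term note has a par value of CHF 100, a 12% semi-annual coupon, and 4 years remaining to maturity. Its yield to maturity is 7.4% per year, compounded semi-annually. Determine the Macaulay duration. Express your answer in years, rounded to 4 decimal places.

3.3476 years

Periodic yield y = 0.037. Discount each cash flow and weight by its period:
  t   CF        PV=CF/(1+0.037)^t    t·PV
  1         6.00         5.7859         5.7859
  2         6.00         5.5795        11.1590
  3         6.00         5.3804        16.1412
  4         6.00         5.1884        20.7537
  5         6.00         5.0033        25.0166
  6         6.00         4.8248        28.9488
  7         6.00         4.6526        32.5685
  8       106.00        79.2640       634.1118
  Σ                    115.6790       774.4854
Price P = Σ PV = 115.6790.
Macaulay duration = Σ(t·PV) / P = 774.4854 / 115.6790 = 6.69513 half-year periods.
In years: 6.69513 / 2 = 3.34756 years.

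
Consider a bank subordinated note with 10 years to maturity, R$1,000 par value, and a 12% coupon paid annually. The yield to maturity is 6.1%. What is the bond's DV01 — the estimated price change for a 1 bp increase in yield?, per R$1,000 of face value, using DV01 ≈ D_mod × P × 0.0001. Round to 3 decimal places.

R$0.937

Periodic yield y = 0.061.
  t   CF        PV=CF/(1+0.061)^t    t·PV
  1       120.00       113.1008       113.1008
  2       120.00       106.5983       213.1967
  3       120.00       100.4697       301.4091
  4       120.00        94.6934       378.7736
  5       120.00        89.2492       446.2460
  6       120.00        84.1180       504.7080
  7       120.00        79.2818       554.9727
  8       120.00        74.7237       597.7893
  9       120.00        70.4276       633.8483
  10    1,120.00       619.5326     6,195.3263
  Σ                  1,432.1952     9,939.3708
P = 1,432.1952; D_Mac = 6.93996 yrs; D_mod = 6.54096 yrs.
DV01 ≈ 6.54096 × 1,432.1952 × 0.0001 = 0.936793.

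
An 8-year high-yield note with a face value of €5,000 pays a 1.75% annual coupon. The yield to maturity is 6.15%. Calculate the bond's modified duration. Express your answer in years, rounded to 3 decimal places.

Periodic yield y = 0.0615. First find Macaulay duration:
  t   CF        PV=CF/(1+0.0615)^t    t·PV
  1        87.50        82.4305        82.4305
  2        87.50        77.6548       155.3095
  3        87.50        73.1557       219.4670
  4        87.50        68.9173       275.6691
  5        87.50        64.9244       324.6221
  6        87.50        61.1629       366.9774
  7        87.50        57.6193       403.3352
  8     5,087.50     3,156.0541    25,248.4325
  Σ                  3,641.9189    27,076.2433
P = 3,641.9189; Macaulay duration = 27,076.2433 / 3,641.9189 = 7.43461 years.
Modified duration = D_Mac / (1 + y) = 7.43461 / 1.0615 = 7.00387 years.

7.004 years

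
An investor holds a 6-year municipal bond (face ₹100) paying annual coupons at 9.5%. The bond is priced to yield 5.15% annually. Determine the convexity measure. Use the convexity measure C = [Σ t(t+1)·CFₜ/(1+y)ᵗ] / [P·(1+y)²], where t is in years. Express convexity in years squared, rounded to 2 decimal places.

29.27

With y = 0.0515:
  t   CF        PV=CF/(1+0.0515)^t    t·PV        t(t+1)·PV
  1         9.50         9.0347         9.0347          18.0694
  2         9.50         8.5922        17.1844          51.5533
  3         9.50         8.1714        24.5142          98.0566
  4         9.50         7.7712        31.0847         155.4234
  5         9.50         7.3906        36.9528         221.7167
  6       109.50        81.0137       486.0822       3,402.5753
  Σ                    121.9737       604.8530       3,947.3948
P = 121.9737.
Convexity = Σ t(t+1)·PV / [P·(1+y)²] = 3,947.3948 / (121.9737 × 1.105652) = 29.27020.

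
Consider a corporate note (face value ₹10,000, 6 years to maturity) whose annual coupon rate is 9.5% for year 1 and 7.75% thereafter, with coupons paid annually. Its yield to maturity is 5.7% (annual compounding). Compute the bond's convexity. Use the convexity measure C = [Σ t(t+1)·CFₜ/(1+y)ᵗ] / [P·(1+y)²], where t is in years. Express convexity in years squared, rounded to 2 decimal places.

29.48

With y = 0.057:
  t   CF        PV=CF/(1+0.057)^t    t·PV        t(t+1)·PV
  1       950.00       898.7701       898.7701       1,797.5402
  2       775.00       693.6681     1,387.3362       4,162.0086
  3       775.00       656.2612     1,968.7837       7,875.1346
  4       775.00       620.8715     2,483.4862      12,417.4308
  5       775.00       587.3903     2,936.9515      17,621.7088
  6    10,775.00     7,726.2251    46,357.3504     324,501.4527
  Σ                 11,183.1863    56,032.6780     368,375.2758
P = 11,183.1863.
Convexity = Σ t(t+1)·PV / [P·(1+y)²] = 368,375.2758 / (11,183.1863 × 1.117249) = 29.48322.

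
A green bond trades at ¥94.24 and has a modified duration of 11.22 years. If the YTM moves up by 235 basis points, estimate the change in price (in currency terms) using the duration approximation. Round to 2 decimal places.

Duration approximation: ΔP/P ≈ -D_mod · Δy = -11.22 × (+0.0235) = -0.263670.
ΔP ≈ 94.24 × (-0.263670) = -24.8482608.

-¥24.85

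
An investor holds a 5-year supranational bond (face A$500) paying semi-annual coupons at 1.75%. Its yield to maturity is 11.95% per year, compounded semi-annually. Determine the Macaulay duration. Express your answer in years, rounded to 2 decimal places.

4.74 years

Periodic yield y = 0.05975. Discount each cash flow and weight by its period:
  t   CF        PV=CF/(1+0.05975)^t    t·PV
  1        4.375         4.1283         4.1283
  2        4.375         3.8956         7.7911
  3        4.375         3.6759        11.0278
  4        4.375         3.4687        13.8747
  5        4.375         3.2731        16.3656
  6        4.375         3.0886        18.5314
  7        4.375         2.9144        20.4010
  8        4.375         2.7501        22.0009
  9        4.375         2.5951        23.3555
  10     504.375       282.3055     2,823.0547
  Σ                    312.0953     2,960.5312
Price P = Σ PV = 312.0953.
Macaulay duration = Σ(t·PV) / P = 2,960.5312 / 312.0953 = 9.48599 half-year periods.
In years: 9.48599 / 2 = 4.74299 years.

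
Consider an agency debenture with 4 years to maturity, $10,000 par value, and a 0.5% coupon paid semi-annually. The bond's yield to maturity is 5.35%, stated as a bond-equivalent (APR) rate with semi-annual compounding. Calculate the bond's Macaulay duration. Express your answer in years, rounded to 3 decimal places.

3.961 years

Periodic yield y = 0.02675. Discount each cash flow and weight by its period:
  t   CF        PV=CF/(1+0.02675)^t    t·PV
  1        25.00        24.3487        24.3487
  2        25.00        23.7143        47.4286
  3        25.00        23.0965        69.2895
  4        25.00        22.4947        89.9790
  5        25.00        21.9087       109.5435
  6        25.00        21.3379       128.0274
  7        25.00        20.7820       145.4739
  8    10,025.00     8,116.4607    64,931.6854
  Σ                  8,274.1435    65,545.7760
Price P = Σ PV = 8,274.1435.
Macaulay duration = Σ(t·PV) / P = 65,545.7760 / 8,274.1435 = 7.92176 half-year periods.
In years: 7.92176 / 2 = 3.96088 years.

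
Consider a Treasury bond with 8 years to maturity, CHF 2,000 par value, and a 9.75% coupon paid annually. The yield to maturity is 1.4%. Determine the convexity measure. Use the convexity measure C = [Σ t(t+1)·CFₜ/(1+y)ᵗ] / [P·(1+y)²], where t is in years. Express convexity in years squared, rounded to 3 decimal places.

51.311

With y = 0.014:
  t   CF        PV=CF/(1+0.014)^t    t·PV        t(t+1)·PV
  1       195.00       192.3077       192.3077         384.6154
  2       195.00       189.6526       379.3051       1,137.9153
  3       195.00       187.0341       561.1022       2,244.4090
  4       195.00       184.4518       737.8070       3,689.0351
  5       195.00       181.9051       909.5254       5,457.1525
  6       195.00       179.3936     1,076.3614       7,534.5301
  7       195.00       176.9167     1,238.4172       9,907.3374
  8     2,195.00     1,963.9521    15,711.6166     141,404.5490
  Σ                  3,255.6135    20,806.4427     171,759.5438
P = 3,255.6135.
Convexity = Σ t(t+1)·PV / [P·(1+y)²] = 171,759.5438 / (3,255.6135 × 1.028196) = 51.31119.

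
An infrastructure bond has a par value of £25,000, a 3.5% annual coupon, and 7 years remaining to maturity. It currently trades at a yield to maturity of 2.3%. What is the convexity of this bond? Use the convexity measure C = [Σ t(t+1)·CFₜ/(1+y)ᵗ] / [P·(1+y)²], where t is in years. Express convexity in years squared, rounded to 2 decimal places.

46.99

With y = 0.023:
  t   CF        PV=CF/(1+0.023)^t    t·PV        t(t+1)·PV
  1       875.00       855.3275       855.3275       1,710.6549
  2       875.00       836.0972     1,672.1945       5,016.5834
  3       875.00       817.2993     2,451.8980       9,807.5922
  4       875.00       798.9241     3,195.6964      15,978.4819
  5       875.00       780.9620     3,904.8098      23,428.8590
  6       875.00       763.4037     4,580.4221      32,062.9547
  7    25,875.00    22,067.3876   154,471.7129   1,235,773.7036
  Σ                 26,919.4014   171,132.0612   1,323,778.8296
P = 26,919.4014.
Convexity = Σ t(t+1)·PV / [P·(1+y)²] = 1,323,778.8296 / (26,919.4014 × 1.046529) = 46.98928.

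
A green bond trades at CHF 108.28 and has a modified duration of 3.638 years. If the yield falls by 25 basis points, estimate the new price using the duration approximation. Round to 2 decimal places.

CHF 109.26

Duration approximation: ΔP/P ≈ -D_mod · Δy = -3.638 × (-0.0025) = +0.009095.
New price ≈ 108.28 × (1 + 0.009095) = 109.2648066.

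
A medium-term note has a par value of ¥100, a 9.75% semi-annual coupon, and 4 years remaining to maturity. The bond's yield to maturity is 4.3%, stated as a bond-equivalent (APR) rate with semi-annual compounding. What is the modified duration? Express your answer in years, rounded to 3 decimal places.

3.392 years

Periodic yield y = 0.0215. First find Macaulay duration:
  t   CF        PV=CF/(1+0.0215)^t    t·PV
  1        4.875         4.7724         4.7724
  2        4.875         4.6719         9.3439
  3        4.875         4.5736        13.7208
  4        4.875         4.4774        17.9094
  5        4.875         4.3831        21.9156
  6        4.875         4.2909        25.7452
  7        4.875         4.2005        29.4038
  8      104.875        88.4637       707.7094
  Σ                    119.8335       830.5206
P = 119.8335; Macaulay duration = 830.5206 / 119.8335 = 6.93062 half-year periods = 3.46531 years.
Modified duration = D_Mac / (1 + y) = 3.46531 / 1.0215 = 3.39237 years.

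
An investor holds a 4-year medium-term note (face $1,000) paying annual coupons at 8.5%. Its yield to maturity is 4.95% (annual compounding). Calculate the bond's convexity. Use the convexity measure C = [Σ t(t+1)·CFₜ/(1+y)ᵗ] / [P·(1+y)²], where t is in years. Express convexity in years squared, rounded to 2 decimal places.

15.64

With y = 0.0495:
  t   CF        PV=CF/(1+0.0495)^t    t·PV        t(t+1)·PV
  1        85.00        80.9909        80.9909         161.9819
  2        85.00        77.1710       154.3420         463.0259
  3        85.00        73.5312       220.5936         882.3743
  4     1,085.00       894.3345     3,577.3379      17,886.6893
  Σ                  1,126.0276     4,033.2643      19,394.0713
P = 1,126.0276.
Convexity = Σ t(t+1)·PV / [P·(1+y)²] = 19,394.0713 / (1,126.0276 × 1.101450) = 15.63706.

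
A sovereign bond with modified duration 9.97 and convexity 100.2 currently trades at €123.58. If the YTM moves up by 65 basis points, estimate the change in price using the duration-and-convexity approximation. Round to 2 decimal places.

Duration effect: -D_mod·Δy = -9.97 × (+0.0065) = -0.064805
Convexity effect: ½·C·(Δy)² = 0.5 × 100.2 × (0.0065)² = +0.002116725
ΔP/P ≈ -0.064805 + 0.002116725 = -0.062688275
ΔP ≈ 123.58 × (-0.062688275) = -7.7470170245.

-€7.75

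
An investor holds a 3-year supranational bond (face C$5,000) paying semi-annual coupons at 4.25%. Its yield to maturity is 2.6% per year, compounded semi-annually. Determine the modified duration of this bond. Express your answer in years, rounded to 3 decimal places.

2.816 years

Periodic yield y = 0.013. First find Macaulay duration:
  t   CF        PV=CF/(1+0.013)^t    t·PV
  1       106.25       104.8865       104.8865
  2       106.25       103.5404       207.0809
  3       106.25       102.2117       306.6351
  4       106.25       100.9000       403.6000
  5       106.25        99.6051       498.0257
  6     5,106.25     4,725.4743    28,352.8455
  Σ                  5,236.6180    29,873.0737
P = 5,236.6180; Macaulay duration = 29,873.0737 / 5,236.6180 = 5.70465 half-year periods = 2.85233 years.
Modified duration = D_Mac / (1 + y) = 2.85233 / 1.013 = 2.81572 years.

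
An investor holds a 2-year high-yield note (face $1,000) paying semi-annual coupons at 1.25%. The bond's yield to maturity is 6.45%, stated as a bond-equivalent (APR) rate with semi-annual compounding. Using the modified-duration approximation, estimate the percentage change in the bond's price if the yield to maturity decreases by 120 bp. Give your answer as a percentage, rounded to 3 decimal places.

+2.302%

Periodic yield y = 0.03225. Modified duration first:
  t   CF        PV=CF/(1+0.03225)^t    t·PV
  1         6.25         6.0547         6.0547
  2         6.25         5.8656        11.7311
  3         6.25         5.6823        17.0469
  4     1,006.25       886.2706     3,545.0823
  Σ                    903.8732     3,579.9151
P = 903.8732; D_Mac = 3.96064 half-year periods = 1.98032 yrs; D_mod = 1.98032/(1+0.03225) = 1.91845 yrs.
ΔP/P ≈ -D_mod · Δy = -1.91845 × (-0.012) = +0.023021 = +2.3021%.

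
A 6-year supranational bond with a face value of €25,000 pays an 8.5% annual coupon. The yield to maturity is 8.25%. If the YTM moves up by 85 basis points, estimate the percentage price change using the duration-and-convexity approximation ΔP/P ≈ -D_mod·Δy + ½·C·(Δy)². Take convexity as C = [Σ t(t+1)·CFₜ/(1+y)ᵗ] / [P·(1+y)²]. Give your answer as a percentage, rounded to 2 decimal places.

-3.79%

With y = 0.0825:
  t   CF        PV=CF/(1+0.0825)^t    t·PV        t(t+1)·PV
  1     2,125.00     1,963.0485     1,963.0485       3,926.0970
  2     2,125.00     1,813.4397     3,626.8794      10,880.6383
  3     2,125.00     1,675.2330     5,025.6990      20,102.7960
  4     2,125.00     1,547.5594     6,190.2374      30,951.1871
  5     2,125.00     1,429.6160     7,148.0802      42,888.4809
  6    27,125.00    16,857.8551   101,147.1306     708,029.9144
  Σ                 25,286.7517   125,101.0751     816,779.1137
P = 25,286.7517; D_Mac = 4.94730 yrs; D_mod = 4.57025 yrs; C = 27.56486.
Duration effect: -4.57025 × (+0.0085) = -0.038847
Convexity effect: 0.5 × 27.56486 × (0.0085)² = +0.0009958
ΔP/P ≈ -0.038847 + 0.0009958 = -0.037851 = -3.7851%.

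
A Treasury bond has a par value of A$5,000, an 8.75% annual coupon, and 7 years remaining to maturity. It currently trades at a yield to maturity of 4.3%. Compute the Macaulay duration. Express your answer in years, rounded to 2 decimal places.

Periodic yield y = 0.043. Discount each cash flow and weight by its year:
  t   CF        PV=CF/(1+0.043)^t    t·PV
  1       437.50       419.4631       419.4631
  2       437.50       402.1698       804.3396
  3       437.50       385.5894     1,156.7683
  4       437.50       369.6927     1,478.7706
  5       437.50       354.4513     1,772.2563
  6       437.50       339.8382     2,039.0293
  7     5,437.50     4,049.5719    28,347.0031
  Σ                  6,320.7763    36,017.6302
Price P = Σ PV = 6,320.7763.
Macaulay duration = Σ(t·PV) / P = 36,017.6302 / 6,320.7763 = 5.69829 years.

5.70 years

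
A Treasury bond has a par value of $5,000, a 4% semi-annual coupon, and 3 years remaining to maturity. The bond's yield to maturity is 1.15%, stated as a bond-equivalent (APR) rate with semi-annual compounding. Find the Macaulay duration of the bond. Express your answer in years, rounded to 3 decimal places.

2.863 years

Periodic yield y = 0.00575. Discount each cash flow and weight by its period:
  t   CF        PV=CF/(1+0.00575)^t    t·PV
  1       100.00        99.4283        99.4283
  2       100.00        98.8598       197.7197
  3       100.00        98.2946       294.8839
  4       100.00        97.7327       390.9307
  5       100.00        97.1739       485.8697
  6     5,100.00     4,927.5374    29,565.2244
  Σ                  5,419.0268    31,034.0567
Price P = Σ PV = 5,419.0268.
Macaulay duration = Σ(t·PV) / P = 31,034.0567 / 5,419.0268 = 5.72687 half-year periods.
In years: 5.72687 / 2 = 2.86343 years.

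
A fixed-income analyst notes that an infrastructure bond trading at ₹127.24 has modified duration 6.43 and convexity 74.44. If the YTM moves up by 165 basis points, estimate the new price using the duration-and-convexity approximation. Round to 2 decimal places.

₹115.03

Duration effect: -D_mod·Δy = -6.43 × (+0.0165) = -0.106095
Convexity effect: ½·C·(Δy)² = 0.5 × 74.44 × (0.0165)² = +0.010133145
ΔP/P ≈ -0.106095 + 0.010133145 = -0.095961855
New price ≈ 127.24 × (1 - 0.095961855) = 115.0298135698.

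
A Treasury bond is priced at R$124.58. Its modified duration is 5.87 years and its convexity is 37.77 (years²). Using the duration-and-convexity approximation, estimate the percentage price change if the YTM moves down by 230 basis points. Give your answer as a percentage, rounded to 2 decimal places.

+14.50%

Duration effect: -D_mod·Δy = -5.87 × (-0.023) = +0.135010
Convexity effect: ½·C·(Δy)² = 0.5 × 37.77 × (-0.023)² = +0.009990165
ΔP/P ≈ +0.135010 + 0.009990165 = +0.145000165
= +14.5000165%.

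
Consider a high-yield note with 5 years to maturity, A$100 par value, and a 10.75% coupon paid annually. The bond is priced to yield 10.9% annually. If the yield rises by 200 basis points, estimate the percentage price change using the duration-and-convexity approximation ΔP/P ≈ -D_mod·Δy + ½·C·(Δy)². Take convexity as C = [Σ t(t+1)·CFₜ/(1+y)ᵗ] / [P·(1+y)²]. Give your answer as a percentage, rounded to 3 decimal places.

-7.049%

With y = 0.109:
  t   CF        PV=CF/(1+0.109)^t    t·PV        t(t+1)·PV
  1        10.75         9.6934         9.6934          19.3868
  2        10.75         8.7407        17.4814          52.4441
  3        10.75         7.8816        23.6448          94.5791
  4        10.75         7.1069        28.4277         142.1387
  5       110.75        66.0216       330.1080       1,980.6478
  Σ                     99.4442       409.3553       2,289.1965
P = 99.4442; D_Mac = 4.11643 yrs; D_mod = 3.71184 yrs; C = 18.71718.
Duration effect: -3.71184 × (+0.02) = -0.074237
Convexity effect: 0.5 × 18.71718 × (0.02)² = +0.0037434
ΔP/P ≈ -0.074237 + 0.0037434 = -0.070493 = -7.0493%.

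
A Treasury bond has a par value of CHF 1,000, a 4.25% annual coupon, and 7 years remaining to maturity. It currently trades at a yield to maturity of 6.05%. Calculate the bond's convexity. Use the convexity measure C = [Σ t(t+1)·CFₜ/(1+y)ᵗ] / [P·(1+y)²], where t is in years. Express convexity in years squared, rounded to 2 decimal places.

41.81

With y = 0.0605:
  t   CF        PV=CF/(1+0.0605)^t    t·PV        t(t+1)·PV
  1        42.50        40.0754        40.0754          80.1509
  2        42.50        37.7892        75.5784         226.7351
  3        42.50        35.6334       106.9001         427.6005
  4        42.50        33.6005       134.4022         672.0108
  5        42.50        31.6837       158.4184         950.5103
  6        42.50        29.8762       179.2570       1,254.7991
  7     1,042.50       691.0371     4,837.2596      38,698.0767
  Σ                    899.6955     5,531.8911      42,309.8832
P = 899.6955.
Convexity = Σ t(t+1)·PV / [P·(1+y)²] = 42,309.8832 / (899.6955 × 1.124660) = 41.81431.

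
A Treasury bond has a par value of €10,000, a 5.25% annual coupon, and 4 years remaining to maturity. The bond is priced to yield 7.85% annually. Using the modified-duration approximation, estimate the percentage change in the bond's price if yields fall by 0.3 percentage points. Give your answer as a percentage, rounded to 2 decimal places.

+1.03%

Periodic yield y = 0.0785. Modified duration first:
  t   CF        PV=CF/(1+0.0785)^t    t·PV
  1       525.00       486.7872       486.7872
  2       525.00       451.3558       902.7116
  3       525.00       418.5033     1,255.5098
  4    10,525.00     7,779.3177    31,117.2707
  Σ                  9,135.9639    33,762.2793
P = 9,135.9639; D_Mac = 3.69554 yrs; D_mod = 3.69554/(1+0.0785) = 3.42655 yrs.
ΔP/P ≈ -D_mod · Δy = -3.42655 × (-0.003) = +0.010280 = +1.0280%.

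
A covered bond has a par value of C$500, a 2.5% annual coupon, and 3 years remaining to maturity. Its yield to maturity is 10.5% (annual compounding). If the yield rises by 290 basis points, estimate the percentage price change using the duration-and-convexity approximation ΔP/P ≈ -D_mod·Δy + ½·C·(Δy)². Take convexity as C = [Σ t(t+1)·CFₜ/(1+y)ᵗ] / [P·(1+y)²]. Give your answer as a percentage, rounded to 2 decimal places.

With y = 0.105:
  t   CF        PV=CF/(1+0.105)^t    t·PV        t(t+1)·PV
  1        12.50        11.3122        11.3122          22.6244
  2        12.50        10.2373        20.4746          61.4238
  3       512.50       379.8455     1,139.5366       4,558.1465
  Σ                    401.3951     1,171.3234       4,642.1948
P = 401.3951; D_Mac = 2.91813 yrs; D_mod = 2.64084 yrs; C = 9.47167.
Duration effect: -2.64084 × (+0.029) = -0.076584
Convexity effect: 0.5 × 9.47167 × (0.029)² = +0.0039828
ΔP/P ≈ -0.076584 + 0.0039828 = -0.072602 = -7.2602%.

-7.26%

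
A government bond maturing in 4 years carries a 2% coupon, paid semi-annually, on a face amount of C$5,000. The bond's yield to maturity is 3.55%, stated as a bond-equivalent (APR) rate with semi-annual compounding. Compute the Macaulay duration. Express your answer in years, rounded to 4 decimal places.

3.8591 years

Periodic yield y = 0.01775. Discount each cash flow and weight by its period:
  t   CF        PV=CF/(1+0.01775)^t    t·PV
  1        50.00        49.1280        49.1280
  2        50.00        48.2712        96.5423
  3        50.00        47.4293       142.2879
  4        50.00        46.6021       186.4084
  5        50.00        45.7893       228.9467
  6        50.00        44.9908       269.9446
  7        50.00        44.2061       309.4427
  8     5,050.00     4,386.9480    35,095.5843
  Σ                  4,713.3648    36,378.2849
Price P = Σ PV = 4,713.3648.
Macaulay duration = Σ(t·PV) / P = 36,378.2849 / 4,713.3648 = 7.71811 half-year periods.
In years: 7.71811 / 2 = 3.85906 years.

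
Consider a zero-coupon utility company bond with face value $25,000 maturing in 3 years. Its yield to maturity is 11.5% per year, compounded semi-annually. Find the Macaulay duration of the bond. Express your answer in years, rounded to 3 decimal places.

3.000 years

A zero-coupon bond has a single cash flow at maturity, so its Macaulay duration equals its maturity: 3 years.
(Equivalently: 6 semi-annual periods ÷ 2 = 3 years.)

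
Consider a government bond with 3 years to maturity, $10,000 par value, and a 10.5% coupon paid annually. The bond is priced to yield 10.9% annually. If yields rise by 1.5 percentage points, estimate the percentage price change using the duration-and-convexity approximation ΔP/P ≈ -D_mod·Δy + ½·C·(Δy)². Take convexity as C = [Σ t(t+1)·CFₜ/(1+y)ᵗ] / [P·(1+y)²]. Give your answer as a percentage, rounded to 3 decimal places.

-3.586%

With y = 0.109:
  t   CF        PV=CF/(1+0.109)^t    t·PV        t(t+1)·PV
  1     1,050.00       946.7989       946.7989       1,893.5978
  2     1,050.00       853.7411     1,707.4823       5,122.4468
  3    11,050.00     8,101.5411    24,304.6233      97,218.4932
  Σ                  9,902.0812    26,958.9045     104,234.5378
P = 9,902.0812; D_Mac = 2.72255 yrs; D_mod = 2.45496 yrs; C = 8.55898.
Duration effect: -2.45496 × (+0.015) = -0.036824
Convexity effect: 0.5 × 8.55898 × (0.015)² = +0.0009629
ΔP/P ≈ -0.036824 + 0.0009629 = -0.035861 = -3.5861%.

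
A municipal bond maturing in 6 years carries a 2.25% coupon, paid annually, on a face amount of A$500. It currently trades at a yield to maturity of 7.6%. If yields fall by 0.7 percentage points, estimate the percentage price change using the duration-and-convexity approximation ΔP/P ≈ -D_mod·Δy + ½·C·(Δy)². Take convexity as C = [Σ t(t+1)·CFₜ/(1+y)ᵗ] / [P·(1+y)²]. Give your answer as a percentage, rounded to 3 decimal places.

+3.737%

With y = 0.076:
  t   CF        PV=CF/(1+0.076)^t    t·PV        t(t+1)·PV
  1        11.25        10.4554        10.4554          20.9108
  2        11.25         9.7169        19.4338          58.3014
  3        11.25         9.0306        27.0917         108.3670
  4        11.25         8.3927        33.5709         167.8547
  5        11.25         7.7999        38.9997         233.9981
  6       511.25       329.4274     1,976.5643      13,835.9500
  Σ                    374.8229     2,106.1159      14,425.3820
P = 374.8229; D_Mac = 5.61896 yrs; D_mod = 5.22208 yrs; C = 33.24120.
Duration effect: -5.22208 × (-0.007) = +0.036555
Convexity effect: 0.5 × 33.24120 × (-0.007)² = +0.0008144
ΔP/P ≈ +0.036555 + 0.0008144 = +0.037369 = +3.7369%.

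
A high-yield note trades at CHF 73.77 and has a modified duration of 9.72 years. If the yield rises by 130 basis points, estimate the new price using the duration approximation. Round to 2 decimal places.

CHF 64.45

Duration approximation: ΔP/P ≈ -D_mod · Δy = -9.72 × (+0.013) = -0.126360.
New price ≈ 73.77 × (1 - 0.126360) = 64.4484228.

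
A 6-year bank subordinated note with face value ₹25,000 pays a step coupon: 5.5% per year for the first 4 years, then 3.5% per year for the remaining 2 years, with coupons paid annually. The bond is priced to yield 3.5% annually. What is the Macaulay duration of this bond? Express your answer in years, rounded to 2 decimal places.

5.31 years

Periodic yield y = 0.035. Discount each cash flow and weight by its year:
  t   CF        PV=CF/(1+0.035)^t    t·PV
  1     1,375.00     1,328.5024     1,328.5024
  2     1,375.00     1,283.5772     2,567.1544
  3     1,375.00     1,240.1712     3,720.5137
  4     1,375.00     1,198.2331     4,792.9323
  5       875.00       736.7265     3,683.6326
  6    25,875.00    21,049.3292   126,295.9750
  Σ                 26,836.5396   142,388.7104
Price P = Σ PV = 26,836.5396.
Macaulay duration = Σ(t·PV) / P = 142,388.7104 / 26,836.5396 = 5.30578 years.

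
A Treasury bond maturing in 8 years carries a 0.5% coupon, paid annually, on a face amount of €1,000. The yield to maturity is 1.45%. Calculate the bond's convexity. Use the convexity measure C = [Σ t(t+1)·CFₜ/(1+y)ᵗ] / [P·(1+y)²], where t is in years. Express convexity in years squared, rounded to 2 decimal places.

68.28

With y = 0.0145:
  t   CF        PV=CF/(1+0.0145)^t    t·PV        t(t+1)·PV
  1         5.00         4.9285         4.9285           9.8571
  2         5.00         4.8581         9.7162          29.1486
  3         5.00         4.7887        14.3660          57.4639
  4         5.00         4.7202        18.8809          94.4043
  5         5.00         4.6528        23.2638         139.5825
  6         5.00         4.5862        27.5175         192.6225
  7         5.00         4.5207        31.6449         253.1592
  8     1,005.00       895.6733     7,165.3868      64,488.4810
  Σ                    928.7285     7,295.7045      65,264.7190
P = 928.7285.
Convexity = Σ t(t+1)·PV / [P·(1+y)²] = 65,264.7190 / (928.7285 × 1.029210) = 68.27875.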